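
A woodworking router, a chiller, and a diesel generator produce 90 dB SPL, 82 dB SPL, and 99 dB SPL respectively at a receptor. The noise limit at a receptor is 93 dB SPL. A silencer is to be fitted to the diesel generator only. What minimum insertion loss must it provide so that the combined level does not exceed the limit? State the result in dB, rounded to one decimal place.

Everything except the diesel generator sums to 10^(90/10) + 10^(82/10) = 1.158e+09 in linear terms, 90.64 dB SPL.
To meet 93 dB SPL overall, the treated diesel generator may contribute at most 10^(93/10) − 1.158e+09 = 8.368e+08, i.e. 89.23 dB SPL.
So the diesel generator must be reduced from 99 to 89.23 dB SPL: IL = 9.77 dB.

9.8 dB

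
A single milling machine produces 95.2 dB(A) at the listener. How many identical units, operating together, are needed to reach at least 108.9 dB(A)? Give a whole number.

24

The shortfall is 108.9 − 95.2 = 13.7 dB, and N units add 10·log₁₀ N, so need 10·log₁₀ N ≥ 13.7.
N ≥ 10^(13.7/10) = 23.442, so N = 24.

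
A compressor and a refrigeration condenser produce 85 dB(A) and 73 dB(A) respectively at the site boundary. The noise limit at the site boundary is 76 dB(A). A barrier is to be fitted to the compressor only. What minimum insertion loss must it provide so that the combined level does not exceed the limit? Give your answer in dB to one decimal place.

Fixed contribution from the other source: Σ 10^(L/10) = 10^(73/10) = 1.995e+07 (73.00 dB(A)).
The limit corresponds to 10^(76/10) = 3.981e+07; subtracting the fixed part leaves 1.986e+07 for the compressor, i.e. 72.98 dB(A).
So the compressor must be reduced from 85 to 72.98 dB(A): IL = 12.02 dB.

12.0 dB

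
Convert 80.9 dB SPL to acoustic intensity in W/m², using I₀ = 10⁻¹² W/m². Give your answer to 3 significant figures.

I = I₀·10^(L/10) = 10⁻¹² × 10^(80.9/10) = 10^(-3.910).

0.000123 W/m²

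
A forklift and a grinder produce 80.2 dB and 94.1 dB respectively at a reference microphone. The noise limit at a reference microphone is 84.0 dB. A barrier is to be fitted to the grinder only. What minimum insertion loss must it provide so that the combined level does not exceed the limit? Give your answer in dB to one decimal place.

12.4 dB

Everything except the grinder sums to 10^(80.2/10) = 1.047e+08 in linear terms, 80.20 dB.
The limit corresponds to 10^(84.0/10) = 2.512e+08; subtracting the fixed part leaves 1.465e+08 for the grinder, i.e. 81.66 dB.
So the grinder must be reduced from 94.1 to 81.66 dB: IL = 12.44 dB.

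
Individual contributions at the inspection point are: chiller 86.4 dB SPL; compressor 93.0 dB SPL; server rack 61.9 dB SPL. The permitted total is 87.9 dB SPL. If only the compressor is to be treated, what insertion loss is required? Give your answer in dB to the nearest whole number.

The untreated sources together contribute 10^(86.4/10) + 10^(61.9/10) = 4.381e+08, i.e. 86.42 dB SPL.
To meet 87.9 dB SPL overall, the treated compressor may contribute at most 10^(87.9/10) − 4.381e+08 = 1.785e+08, i.e. 82.52 dB SPL.
Required insertion loss = 93.0 − 82.52 = 10.48 dB.

10 dB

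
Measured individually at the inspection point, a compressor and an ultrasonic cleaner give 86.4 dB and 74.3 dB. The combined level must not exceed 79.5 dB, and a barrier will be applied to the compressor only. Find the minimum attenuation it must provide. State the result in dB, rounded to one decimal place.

8.5 dB

The untreated sources together contribute 10^(74.3/10) = 2.692e+07, i.e. 74.30 dB.
The limit corresponds to 10^(79.5/10) = 8.913e+07; subtracting the fixed part leaves 6.221e+07 for the compressor, i.e. 77.94 dB.
Required insertion loss = 86.4 − 77.94 = 8.46 dB.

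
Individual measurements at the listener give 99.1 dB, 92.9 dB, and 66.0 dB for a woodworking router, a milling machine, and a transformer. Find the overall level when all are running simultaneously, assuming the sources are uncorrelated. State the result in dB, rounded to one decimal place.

For uncorrelated sources the intensities add, so convert each level to linear form, sum, and take 10·log₁₀ of the total.
Σ 10^(L/10) = 10^(99.1/10) + 10^(92.9/10) + 10^(66.0/10) = 1.008e+10.
L_total = 10·log₁₀(1.008e+10) = 100.04 dB.

100.0 dB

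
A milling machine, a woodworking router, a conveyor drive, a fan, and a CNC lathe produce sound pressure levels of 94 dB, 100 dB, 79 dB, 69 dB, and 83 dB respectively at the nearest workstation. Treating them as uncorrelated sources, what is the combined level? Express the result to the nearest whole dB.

Incoherent sources combine by intensity addition: L_total = 10·log₁₀(Σ 10^(L_i/10)).
Σ 10^(L/10) = 10^(94/10) + 10^(100/10) + 10^(79/10) + 10^(69/10) + 10^(83/10) = 1.280e+10.
L_total = 10·log₁₀(1.280e+10) = 101.07 dB.

101 dB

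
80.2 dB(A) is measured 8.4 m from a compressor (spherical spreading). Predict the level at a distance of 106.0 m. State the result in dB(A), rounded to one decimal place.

58.2 dB(A)

Spherical spreading from a point source gives a 20·log₁₀(r₂/r₁) drop.
L₂ = 80.2 − 20·log₁₀(106.0/8.4) = 80.2 − 22.021 = 58.18 dB(A).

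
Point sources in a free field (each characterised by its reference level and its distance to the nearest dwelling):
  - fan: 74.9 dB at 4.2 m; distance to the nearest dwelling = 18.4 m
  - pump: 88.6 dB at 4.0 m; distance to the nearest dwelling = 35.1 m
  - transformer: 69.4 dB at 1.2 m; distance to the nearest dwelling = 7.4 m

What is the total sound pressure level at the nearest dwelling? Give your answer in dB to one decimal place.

70.5 dB

First find each source's level at the receiver (point-source: −20·log₁₀(r/r_ref)), then combine on an intensity basis.
fan: 74.9 − 20·log₁₀(18.4/4.2) = 74.9 − 12.83 = 62.07 dB.
pump: 88.6 − 20·log₁₀(35.1/4.0) = 88.6 − 18.86 = 69.74 dB.
transformer: 69.4 − 20·log₁₀(7.4/1.2) = 69.4 − 15.80 = 53.60 dB.
Σ 10^(L/10) = 1.125e+07 → L_total = 10·log₁₀(1.125e+07) = 70.51 dB.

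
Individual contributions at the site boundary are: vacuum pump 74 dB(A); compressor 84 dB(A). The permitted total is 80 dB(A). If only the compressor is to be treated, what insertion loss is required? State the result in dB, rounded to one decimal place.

5.3 dB

The untreated sources together contribute 10^(74/10) = 2.512e+07, i.e. 74.00 dB(A).
To meet 80 dB(A) overall, the treated compressor may contribute at most 10^(80/10) − 2.512e+07 = 7.488e+07, i.e. 78.74 dB(A).
Required insertion loss = 84 − 78.74 = 5.26 dB.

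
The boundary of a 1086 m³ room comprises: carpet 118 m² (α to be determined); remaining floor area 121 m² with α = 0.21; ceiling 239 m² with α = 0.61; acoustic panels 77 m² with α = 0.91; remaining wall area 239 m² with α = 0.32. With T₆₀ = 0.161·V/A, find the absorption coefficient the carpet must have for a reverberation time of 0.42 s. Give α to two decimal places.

A = 0.161·V/T₆₀ = 0.161·1086/0.42 = 416.30 m² sabins.
Absorption from the other surfaces = 121·0.21 + 239·0.61 + 77·0.91 + 239·0.32 = 317.75 m², so the carpet must supply 98.55 m² over 118 m².
α = 98.55/118 = 0.835.

0.84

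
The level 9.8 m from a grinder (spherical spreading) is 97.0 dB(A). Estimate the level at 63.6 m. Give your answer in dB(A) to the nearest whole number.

Point-source attenuation: ΔL = 20·log₁₀(r₂/r₁) = 20·log₁₀(63.6/9.8) = 16.245 dB.
L₂ = 97.0 − 20·log₁₀(63.6/9.8) = 97.0 − 16.245 = 80.76 dB(A).

81 dB(A)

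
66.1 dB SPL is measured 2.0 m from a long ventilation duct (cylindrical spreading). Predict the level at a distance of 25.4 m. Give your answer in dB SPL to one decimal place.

55.1 dB SPL

Cylindrical spreading from a line source gives a 10·log₁₀(r₂/r₁) drop.
L₂ = 66.1 − 10·log₁₀(25.4/2.0) = 66.1 − 11.038 = 55.06 dB SPL.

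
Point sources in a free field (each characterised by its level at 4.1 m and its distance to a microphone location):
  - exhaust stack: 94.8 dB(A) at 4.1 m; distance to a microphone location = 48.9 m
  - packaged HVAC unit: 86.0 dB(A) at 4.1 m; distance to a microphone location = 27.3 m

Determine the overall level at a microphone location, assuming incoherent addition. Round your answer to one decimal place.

74.8 dB(A)

First find each source's level at the receiver (point-source: −20·log₁₀(r/r_ref)), then combine on an intensity basis.
exhaust stack: 94.8 − 20·log₁₀(48.9/4.1) = 94.8 − 21.53 = 73.27 dB(A).
packaged HVAC unit: 86.0 − 20·log₁₀(27.3/4.1) = 86.0 − 16.47 = 69.53 dB(A).
Σ 10^(L/10) = 3.021e+07 → L_total = 10·log₁₀(3.021e+07) = 74.80 dB(A).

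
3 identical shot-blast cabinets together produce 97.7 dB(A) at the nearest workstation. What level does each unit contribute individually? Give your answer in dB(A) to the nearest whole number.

93 dB(A)

For N identical incoherent sources L_total = L₁ + 10·log₁₀ N, so L₁ = 97.7 − 10·log₁₀(3) = 97.7 − 4.771.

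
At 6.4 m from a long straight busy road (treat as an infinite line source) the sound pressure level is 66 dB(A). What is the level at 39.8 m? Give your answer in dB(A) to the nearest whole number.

58 dB(A)

Line-source attenuation: ΔL = 10·log₁₀(r₂/r₁) = 10·log₁₀(39.8/6.4) = 7.937 dB.
L₂ = 66 − 10·log₁₀(39.8/6.4) = 66 − 7.937 = 58.06 dB(A).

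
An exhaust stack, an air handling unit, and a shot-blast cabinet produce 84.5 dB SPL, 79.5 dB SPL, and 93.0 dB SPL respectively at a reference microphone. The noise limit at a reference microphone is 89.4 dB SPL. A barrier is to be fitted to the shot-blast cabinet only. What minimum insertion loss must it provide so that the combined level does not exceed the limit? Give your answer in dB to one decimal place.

6.0 dB

The untreated sources together contribute 10^(84.5/10) + 10^(79.5/10) = 3.710e+08, i.e. 85.69 dB SPL.
The limit corresponds to 10^(89.4/10) = 8.710e+08; subtracting the fixed part leaves 5.000e+08 for the shot-blast cabinet, i.e. 86.99 dB SPL.
So the shot-blast cabinet must be reduced from 93.0 to 86.99 dB SPL: IL = 6.01 dB.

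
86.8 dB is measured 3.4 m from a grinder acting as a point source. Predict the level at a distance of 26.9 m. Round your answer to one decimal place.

68.8 dB

Point-source attenuation: ΔL = 20·log₁₀(r₂/r₁) = 20·log₁₀(26.9/3.4) = 17.965 dB.
L₂ = 86.8 − 20·log₁₀(26.9/3.4) = 86.8 − 17.965 = 68.83 dB.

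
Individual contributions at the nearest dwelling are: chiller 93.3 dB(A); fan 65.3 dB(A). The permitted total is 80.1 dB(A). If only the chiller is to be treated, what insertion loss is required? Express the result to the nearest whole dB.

Everything except the chiller sums to 10^(65.3/10) = 3.388e+06 in linear terms, 65.30 dB(A).
The limit corresponds to 10^(80.1/10) = 1.023e+08; subtracting the fixed part leaves 9.894e+07 for the chiller, i.e. 79.95 dB(A).
Required insertion loss = 93.3 − 79.95 = 13.35 dB.

13 dB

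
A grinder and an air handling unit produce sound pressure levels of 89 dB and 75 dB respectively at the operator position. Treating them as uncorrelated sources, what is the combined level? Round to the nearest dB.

For uncorrelated sources the intensities add, so convert each level to linear form, sum, and take 10·log₁₀ of the total.
Σ 10^(L/10) = 10^(89/10) + 10^(75/10) = 8.260e+08.
L_total = 10·log₁₀(8.260e+08) = 89.17 dB.

89 dB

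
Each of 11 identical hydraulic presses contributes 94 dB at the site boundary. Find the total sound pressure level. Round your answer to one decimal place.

104.4 dB

L_total = L₁ + 10·log₁₀ N for N identical incoherent sources.
L_total = 94 + 10·log₁₀(11) = 94 + 10.414 = 104.41 dB.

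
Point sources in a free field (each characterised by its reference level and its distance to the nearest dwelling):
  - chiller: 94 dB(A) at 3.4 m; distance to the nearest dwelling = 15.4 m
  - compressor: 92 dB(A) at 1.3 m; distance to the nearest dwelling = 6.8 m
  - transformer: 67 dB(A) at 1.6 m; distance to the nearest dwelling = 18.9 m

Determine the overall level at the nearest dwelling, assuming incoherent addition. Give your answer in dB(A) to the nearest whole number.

83 dB(A)

First find each source's level at the receiver (point-source: −20·log₁₀(r/r_ref)), then combine on an intensity basis.
chiller: 94 − 20·log₁₀(15.4/3.4) = 94 − 13.12 = 80.88 dB(A).
compressor: 92 − 20·log₁₀(6.8/1.3) = 92 − 14.37 = 77.63 dB(A).
transformer: 67 − 20·log₁₀(18.9/1.6) = 67 − 21.45 = 45.55 dB(A).
Σ 10^(L/10) = 1.804e+08 → L_total = 10·log₁₀(1.804e+08) = 82.56 dB(A).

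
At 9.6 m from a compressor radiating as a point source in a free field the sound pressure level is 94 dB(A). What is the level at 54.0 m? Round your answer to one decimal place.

79.0 dB(A)

For a point source, L₂ = L₁ − 20·log₁₀(r₂/r₁).
L₂ = 94 − 20·log₁₀(54.0/9.6) = 94 − 15.002 = 79.00 dB(A).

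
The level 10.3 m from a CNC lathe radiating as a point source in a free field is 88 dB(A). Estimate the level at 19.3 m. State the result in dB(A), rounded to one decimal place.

82.5 dB(A)

Spherical spreading from a point source gives a 20·log₁₀(r₂/r₁) drop.
L₂ = 88 − 20·log₁₀(19.3/10.3) = 88 − 5.454 = 82.55 dB(A).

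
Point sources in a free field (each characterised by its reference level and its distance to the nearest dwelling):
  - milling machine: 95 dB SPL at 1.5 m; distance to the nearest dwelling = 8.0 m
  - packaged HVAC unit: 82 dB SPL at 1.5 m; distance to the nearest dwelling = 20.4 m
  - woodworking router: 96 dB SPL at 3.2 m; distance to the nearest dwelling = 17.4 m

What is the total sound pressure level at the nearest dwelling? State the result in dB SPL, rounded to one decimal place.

Propagate each source to the receiver with L = L_ref − 20·log₁₀(r/r_ref), then add intensities.
milling machine: 95 − 20·log₁₀(8.0/1.5) = 95 − 14.54 = 80.46 dB SPL.
packaged HVAC unit: 82 − 20·log₁₀(20.4/1.5) = 82 − 22.67 = 59.33 dB SPL.
woodworking router: 96 − 20·log₁₀(17.4/3.2) = 96 − 14.71 = 81.29 dB SPL.
Σ 10^(L/10) = 2.467e+08 → L_total = 10·log₁₀(2.467e+08) = 83.92 dB SPL.

83.9 dB SPL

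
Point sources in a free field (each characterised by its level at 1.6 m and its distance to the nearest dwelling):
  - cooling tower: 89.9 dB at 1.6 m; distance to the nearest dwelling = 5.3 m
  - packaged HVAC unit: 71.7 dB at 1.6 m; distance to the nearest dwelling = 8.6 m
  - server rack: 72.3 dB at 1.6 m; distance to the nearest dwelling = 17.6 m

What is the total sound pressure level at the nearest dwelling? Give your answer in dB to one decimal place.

79.5 dB

Apply inverse-square spreading to bring every level to the receiver, then sum 10^(L/10).
cooling tower: 89.9 − 20·log₁₀(5.3/1.6) = 89.9 − 10.40 = 79.50 dB.
packaged HVAC unit: 71.7 − 20·log₁₀(8.6/1.6) = 71.7 − 14.61 = 57.09 dB.
server rack: 72.3 − 20·log₁₀(17.6/1.6) = 72.3 − 20.83 = 51.47 dB.
Σ 10^(L/10) = 8.971e+07 → L_total = 10·log₁₀(8.971e+07) = 79.53 dB.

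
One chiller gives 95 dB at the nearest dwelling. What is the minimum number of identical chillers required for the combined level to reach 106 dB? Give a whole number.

13

The shortfall is 106 − 95 = 11.0 dB, and N units add 10·log₁₀ N, so need 10·log₁₀ N ≥ 11.0.
N ≥ 10^(11.0/10) = 12.589, so N = 13.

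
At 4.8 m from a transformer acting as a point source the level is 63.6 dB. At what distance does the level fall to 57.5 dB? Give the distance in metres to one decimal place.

9.7 m

For a point source L₁ − L₂ = 20·log₁₀(r₂/r₁), so r₂ = r₁·10^((L₁−L₂)/20).
r₂ = 4.8·10^((63.6−57.5)/20) = 4.8·10^(6.1/20) = 9.69 m.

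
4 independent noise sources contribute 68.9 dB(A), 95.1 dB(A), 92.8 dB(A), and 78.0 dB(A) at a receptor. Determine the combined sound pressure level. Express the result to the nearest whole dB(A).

Incoherent sources combine by intensity addition: L_total = 10·log₁₀(Σ 10^(L_i/10)).
Σ 10^(L/10) = 10^(68.9/10) + 10^(95.1/10) + 10^(92.8/10) + 10^(78.0/10) = 5.212e+09.
L_total = 10·log₁₀(5.212e+09) = 97.17 dB(A).

97 dB(A)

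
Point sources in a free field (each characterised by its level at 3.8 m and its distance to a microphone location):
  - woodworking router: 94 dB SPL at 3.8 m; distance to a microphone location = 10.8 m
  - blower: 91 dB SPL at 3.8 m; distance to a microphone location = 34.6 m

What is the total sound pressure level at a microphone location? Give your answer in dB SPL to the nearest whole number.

First find each source's level at the receiver (point-source: −20·log₁₀(r/r_ref)), then combine on an intensity basis.
woodworking router: 94 − 20·log₁₀(10.8/3.8) = 94 − 9.07 = 84.93 dB SPL.
blower: 91 − 20·log₁₀(34.6/3.8) = 91 − 19.19 = 71.81 dB SPL.
Σ 10^(L/10) = 3.262e+08 → L_total = 10·log₁₀(3.262e+08) = 85.13 dB SPL.

85 dB SPL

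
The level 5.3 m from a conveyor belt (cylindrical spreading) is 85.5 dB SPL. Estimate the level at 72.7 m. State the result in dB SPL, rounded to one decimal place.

74.1 dB SPL

Cylindrical spreading from a line source gives a 10·log₁₀(r₂/r₁) drop.
L₂ = 85.5 − 10·log₁₀(72.7/5.3) = 85.5 − 11.373 = 74.13 dB SPL.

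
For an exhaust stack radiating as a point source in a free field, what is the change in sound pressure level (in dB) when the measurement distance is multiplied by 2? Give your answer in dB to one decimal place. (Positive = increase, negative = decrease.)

With spherical spreading the level changes by −20·log₁₀(r₂/r₁).
ΔL = −20·log₁₀(2) = -6.02 dB.

-6.0 dB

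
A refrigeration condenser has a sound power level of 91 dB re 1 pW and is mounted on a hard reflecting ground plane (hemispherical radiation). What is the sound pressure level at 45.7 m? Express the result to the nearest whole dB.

L_p = L_w − 10·log₁₀(2π·r²) with r = 45.7 m.
2π·r² = 1.312e+04 m², 10·log₁₀ of that is 41.180 dB.
L_p = 91 − 41.180 = 49.82 dB.

50 dB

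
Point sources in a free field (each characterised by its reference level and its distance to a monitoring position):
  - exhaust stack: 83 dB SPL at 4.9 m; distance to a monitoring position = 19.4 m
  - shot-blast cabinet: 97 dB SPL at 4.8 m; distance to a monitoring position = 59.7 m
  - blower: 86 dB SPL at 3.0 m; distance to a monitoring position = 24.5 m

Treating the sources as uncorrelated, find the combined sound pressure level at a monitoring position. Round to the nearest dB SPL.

First find each source's level at the receiver (point-source: −20·log₁₀(r/r_ref)), then combine on an intensity basis.
exhaust stack: 83 − 20·log₁₀(19.4/4.9) = 83 − 11.95 = 71.05 dB SPL.
shot-blast cabinet: 97 − 20·log₁₀(59.7/4.8) = 97 − 21.89 = 75.11 dB SPL.
blower: 86 − 20·log₁₀(24.5/3.0) = 86 − 18.24 = 67.76 dB SPL.
Σ 10^(L/10) = 5.110e+07 → L_total = 10·log₁₀(5.110e+07) = 77.08 dB SPL.

77 dB SPL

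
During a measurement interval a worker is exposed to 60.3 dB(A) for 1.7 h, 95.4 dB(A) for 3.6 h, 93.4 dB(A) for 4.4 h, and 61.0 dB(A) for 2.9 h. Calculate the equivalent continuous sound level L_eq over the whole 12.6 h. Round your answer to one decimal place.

The energy average is taken in the linear domain: L_eq = 10·log₁₀[(Σ tᵢ·10^(Lᵢ/10))/T], T = 12.6 h.
Σ tᵢ·10^(Lᵢ/10) = 1.7·10^(60.3/10) + 3.6·10^(95.4/10) + 4.4·10^(93.4/10) + 2.9·10^(61.0/10) = 2.211e+10.
L_eq = 10·log₁₀(2.211e+10/12.6) = 92.44 dB(A).

92.4 dB(A)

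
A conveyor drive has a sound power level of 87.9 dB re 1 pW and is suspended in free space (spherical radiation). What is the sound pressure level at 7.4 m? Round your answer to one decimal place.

Free-field spherical radiation: L_p = L_w − 10·log₁₀(4π·r²), r = 7.4 m.
4π·r² = 688.1 m², 10·log₁₀ of that is 28.377 dB.
L_p = 87.9 − 28.377 = 59.52 dB.

59.5 dB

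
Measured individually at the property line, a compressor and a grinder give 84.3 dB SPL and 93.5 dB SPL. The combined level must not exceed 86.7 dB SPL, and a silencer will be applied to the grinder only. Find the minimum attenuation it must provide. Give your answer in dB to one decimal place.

10.5 dB

Fixed contribution from the other source: Σ 10^(L/10) = 10^(84.3/10) = 2.692e+08 (84.30 dB SPL).
To meet 86.7 dB SPL overall, the treated grinder may contribute at most 10^(86.7/10) − 2.692e+08 = 1.986e+08, i.e. 82.98 dB SPL.
Required insertion loss = 93.5 − 82.98 = 10.52 dB.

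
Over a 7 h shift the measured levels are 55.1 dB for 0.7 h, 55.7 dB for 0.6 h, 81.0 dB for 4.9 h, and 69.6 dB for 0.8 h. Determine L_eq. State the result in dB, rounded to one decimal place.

L_eq = 10·log₁₀[(1/T)·Σ tᵢ·10^(Lᵢ/10)] with T = 7 h.
Σ tᵢ·10^(Lᵢ/10) = 0.7·10^(55.1/10) + 0.6·10^(55.7/10) + 4.9·10^(81.0/10) + 0.8·10^(69.6/10) = 6.246e+08.
L_eq = 10·log₁₀(6.246e+08/7) = 79.51 dB.

79.5 dB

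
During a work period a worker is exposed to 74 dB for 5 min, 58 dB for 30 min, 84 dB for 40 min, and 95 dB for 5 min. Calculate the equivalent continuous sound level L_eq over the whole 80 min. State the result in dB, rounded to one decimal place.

85.1 dB

The energy average is taken in the linear domain: L_eq = 10·log₁₀[(Σ tᵢ·10^(Lᵢ/10))/T], T = 80 min.
Σ tᵢ·10^(Lᵢ/10) = 5·10^(74/10) + 30·10^(58/10) + 40·10^(84/10) + 5·10^(95/10) = 2.600e+10.
L_eq = 10·log₁₀(2.600e+10/80) = 85.12 dB.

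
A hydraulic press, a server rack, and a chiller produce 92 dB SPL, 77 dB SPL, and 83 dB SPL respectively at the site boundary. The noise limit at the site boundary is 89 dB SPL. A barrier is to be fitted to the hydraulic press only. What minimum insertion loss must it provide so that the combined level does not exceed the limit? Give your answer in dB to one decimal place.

Fixed contribution from the other sources: Σ 10^(L/10) = 10^(77/10) + 10^(83/10) = 2.496e+08 (83.97 dB SPL).
The limit corresponds to 10^(89/10) = 7.943e+08; subtracting the fixed part leaves 5.447e+08 for the hydraulic press, i.e. 87.36 dB SPL.
So the hydraulic press must be reduced from 92 to 87.36 dB SPL: IL = 4.64 dB.

4.6 dB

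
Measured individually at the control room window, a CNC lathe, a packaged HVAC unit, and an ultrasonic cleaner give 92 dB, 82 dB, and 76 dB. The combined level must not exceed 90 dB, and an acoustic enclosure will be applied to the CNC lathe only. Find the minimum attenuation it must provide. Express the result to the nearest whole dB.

3 dB

The untreated sources together contribute 10^(82/10) + 10^(76/10) = 1.983e+08, i.e. 82.97 dB.
The limit corresponds to 10^(90/10) = 1.000e+09; subtracting the fixed part leaves 8.017e+08 for the CNC lathe, i.e. 89.04 dB.
Required insertion loss = 92 − 89.04 = 2.96 dB.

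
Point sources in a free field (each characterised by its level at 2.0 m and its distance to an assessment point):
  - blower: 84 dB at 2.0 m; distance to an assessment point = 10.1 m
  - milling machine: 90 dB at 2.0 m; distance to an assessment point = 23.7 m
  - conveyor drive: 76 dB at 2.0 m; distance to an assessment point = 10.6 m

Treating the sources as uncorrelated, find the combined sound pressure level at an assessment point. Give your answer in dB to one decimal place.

First find each source's level at the receiver (point-source: −20·log₁₀(r/r_ref)), then combine on an intensity basis.
blower: 84 − 20·log₁₀(10.1/2.0) = 84 − 14.07 = 69.93 dB.
milling machine: 90 − 20·log₁₀(23.7/2.0) = 90 − 21.47 = 68.53 dB.
conveyor drive: 76 − 20·log₁₀(10.6/2.0) = 76 − 14.49 = 61.51 dB.
Σ 10^(L/10) = 1.839e+07 → L_total = 10·log₁₀(1.839e+07) = 72.65 dB.

72.6 dB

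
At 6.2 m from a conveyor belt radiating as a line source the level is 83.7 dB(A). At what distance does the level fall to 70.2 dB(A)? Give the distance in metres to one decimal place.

For a line source L₁ − L₂ = 10·log₁₀(r₂/r₁), so r₂ = r₁·10^((L₁−L₂)/10).
r₂ = 6.2·10^((83.7−70.2)/10) = 6.2·10^(13.5/10) = 138.80 m.

138.8 m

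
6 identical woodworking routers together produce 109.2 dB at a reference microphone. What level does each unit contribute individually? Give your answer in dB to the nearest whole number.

101 dB

For N identical incoherent sources L_total = L₁ + 10·log₁₀ N, so L₁ = 109.2 − 10·log₁₀(6) = 109.2 − 7.782.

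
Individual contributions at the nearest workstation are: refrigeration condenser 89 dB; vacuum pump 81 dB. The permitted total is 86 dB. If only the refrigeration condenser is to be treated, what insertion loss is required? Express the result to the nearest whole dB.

Fixed contribution from the other source: Σ 10^(L/10) = 10^(81/10) = 1.259e+08 (81.00 dB).
The limit corresponds to 10^(86/10) = 3.981e+08; subtracting the fixed part leaves 2.722e+08 for the refrigeration condenser, i.e. 84.35 dB.
So the refrigeration condenser must be reduced from 89 to 84.35 dB: IL = 4.65 dB.

5 dB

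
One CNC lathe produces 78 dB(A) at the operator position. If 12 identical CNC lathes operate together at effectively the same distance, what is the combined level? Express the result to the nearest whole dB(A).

L_total = L₁ + 10·log₁₀ N for N identical incoherent sources.
L_total = 78 + 10·log₁₀(12) = 78 + 10.792 = 88.79 dB(A).

89 dB(A)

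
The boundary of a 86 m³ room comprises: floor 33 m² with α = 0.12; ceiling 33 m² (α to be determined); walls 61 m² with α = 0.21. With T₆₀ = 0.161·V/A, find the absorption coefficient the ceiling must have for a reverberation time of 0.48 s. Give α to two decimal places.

0.37

A = 0.161·V/T₆₀ = 0.161·86/0.48 = 28.85 m² sabins.
Absorption from the other surfaces = 33·0.12 + 61·0.21 = 16.77 m², so the ceiling must supply 12.08 m² over 33 m².
α = 12.08/33 = 0.366.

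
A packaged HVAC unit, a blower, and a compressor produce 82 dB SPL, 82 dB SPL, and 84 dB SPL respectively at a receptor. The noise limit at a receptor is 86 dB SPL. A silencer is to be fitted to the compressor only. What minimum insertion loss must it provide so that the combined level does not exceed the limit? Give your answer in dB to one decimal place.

Fixed contribution from the other sources: Σ 10^(L/10) = 10^(82/10) + 10^(82/10) = 3.170e+08 (85.01 dB SPL).
The limit corresponds to 10^(86/10) = 3.981e+08; subtracting the fixed part leaves 8.113e+07 for the compressor, i.e. 79.09 dB SPL.
Required insertion loss = 84 − 79.09 = 4.91 dB.

4.9 dB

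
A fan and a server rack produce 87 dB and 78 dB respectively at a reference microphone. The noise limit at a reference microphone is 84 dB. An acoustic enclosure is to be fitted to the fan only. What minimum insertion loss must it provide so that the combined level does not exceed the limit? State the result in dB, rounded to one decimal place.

4.3 dB

Fixed contribution from the other source: Σ 10^(L/10) = 10^(78/10) = 6.310e+07 (78.00 dB).
The limit corresponds to 10^(84/10) = 2.512e+08; subtracting the fixed part leaves 1.881e+08 for the fan, i.e. 82.74 dB.
Required insertion loss = 87 − 82.74 = 4.26 dB.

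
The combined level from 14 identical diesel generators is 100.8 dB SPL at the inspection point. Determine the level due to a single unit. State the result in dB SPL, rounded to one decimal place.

14 equal contributions raise the level by 10·log₁₀ 14 = 11.461 dB, so each unit alone gives 100.8 − 11.461.

89.3 dB SPL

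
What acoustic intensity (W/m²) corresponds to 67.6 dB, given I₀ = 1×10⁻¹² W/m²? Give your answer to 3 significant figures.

5.75e-06 W/m²

I/I₀ = 10^(67.6/10) = 5.754e+06, so I = 5.754e+06 × 10⁻¹² W/m².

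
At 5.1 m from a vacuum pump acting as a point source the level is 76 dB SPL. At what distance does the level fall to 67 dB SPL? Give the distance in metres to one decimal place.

Point-source spreading drops the level by 20·log₁₀(r₂/r₁); inverting, r₂/r₁ = 10^(ΔL/20).
r₂ = 5.1·10^((76−67)/20) = 5.1·10^(9.0/20) = 14.37 m.

14.4 m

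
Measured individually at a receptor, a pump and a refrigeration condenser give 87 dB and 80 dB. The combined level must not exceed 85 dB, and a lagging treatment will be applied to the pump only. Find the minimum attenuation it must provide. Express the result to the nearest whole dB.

4 dB

Everything except the pump sums to 10^(80/10) = 1.000e+08 in linear terms, 80.00 dB.
The limit corresponds to 10^(85/10) = 3.162e+08; subtracting the fixed part leaves 2.162e+08 for the pump, i.e. 83.35 dB.
Required insertion loss = 87 − 83.35 = 3.65 dB.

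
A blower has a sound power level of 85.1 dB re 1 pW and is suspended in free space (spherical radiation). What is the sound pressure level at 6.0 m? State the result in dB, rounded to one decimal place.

The power spreads over a sphere of area 4π·r², so L_p = L_w − 10·log₁₀(4π·r²).
4π·r² = 452.4 m², 10·log₁₀ of that is 26.555 dB.
L_p = 85.1 − 26.555 = 58.54 dB.

58.5 dB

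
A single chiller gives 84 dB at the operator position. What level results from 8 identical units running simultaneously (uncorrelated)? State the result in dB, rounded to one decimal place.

93.0 dB

N identical incoherent sources raise the level by 10·log₁₀ N.
L_total = 84 + 10·log₁₀(8) = 84 + 9.031 = 93.03 dB.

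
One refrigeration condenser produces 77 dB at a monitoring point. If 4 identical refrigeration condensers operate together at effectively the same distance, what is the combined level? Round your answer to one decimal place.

N identical incoherent sources raise the level by 10·log₁₀ N.
L_total = 77 + 10·log₁₀(4) = 77 + 6.021 = 83.02 dB.

83.0 dB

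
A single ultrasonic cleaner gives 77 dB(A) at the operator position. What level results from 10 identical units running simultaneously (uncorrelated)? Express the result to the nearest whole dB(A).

With 10 equal, uncorrelated contributions the intensity is 10× that of one unit, giving a rise of 10·log₁₀ 10.
L_total = 77 + 10·log₁₀(10) = 77 + 10.000 = 87.00 dB(A).

87 dB(A)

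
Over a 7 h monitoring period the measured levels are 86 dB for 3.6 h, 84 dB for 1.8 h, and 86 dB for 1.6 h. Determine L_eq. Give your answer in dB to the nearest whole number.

86 dB

The energy average is taken in the linear domain: L_eq = 10·log₁₀[(Σ tᵢ·10^(Lᵢ/10))/T], T = 7 h.
Σ tᵢ·10^(Lᵢ/10) = 3.6·10^(86/10) + 1.8·10^(84/10) + 1.6·10^(86/10) = 2.522e+09.
L_eq = 10·log₁₀(2.522e+09/7) = 85.57 dB.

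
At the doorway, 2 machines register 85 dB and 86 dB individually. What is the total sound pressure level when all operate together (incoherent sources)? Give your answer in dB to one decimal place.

88.5 dB

Incoherent sources combine by intensity addition: L_total = 10·log₁₀(Σ 10^(L_i/10)).
Σ 10^(L/10) = 10^(85/10) + 10^(86/10) = 7.143e+08.
L_total = 10·log₁₀(7.143e+08) = 88.54 dB.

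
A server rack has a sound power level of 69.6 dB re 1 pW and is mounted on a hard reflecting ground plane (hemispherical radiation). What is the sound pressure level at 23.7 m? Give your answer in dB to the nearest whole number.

The power spreads over a hemisphere of area 2π·r², so L_p = L_w − 10·log₁₀(2π·r²).
2π·r² = 3529 m², 10·log₁₀ of that is 35.477 dB.
L_p = 69.6 − 35.477 = 34.12 dB.

34 dB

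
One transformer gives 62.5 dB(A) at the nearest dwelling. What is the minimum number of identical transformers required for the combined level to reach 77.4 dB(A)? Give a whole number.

31

Need L₁ + 10·log₁₀ N ≥ 77.4, i.e. log₁₀ N ≥ 1.49.
N ≥ 10^(14.9/10) = 30.903, so N = 31.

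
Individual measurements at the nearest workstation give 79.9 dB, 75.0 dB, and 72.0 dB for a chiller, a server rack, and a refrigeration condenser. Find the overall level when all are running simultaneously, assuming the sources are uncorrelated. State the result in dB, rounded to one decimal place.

81.6 dB

For uncorrelated sources the intensities add, so convert each level to linear form, sum, and take 10·log₁₀ of the total.
Σ 10^(L/10) = 10^(79.9/10) + 10^(75.0/10) + 10^(72.0/10) = 1.452e+08.
L_total = 10·log₁₀(1.452e+08) = 81.62 dB.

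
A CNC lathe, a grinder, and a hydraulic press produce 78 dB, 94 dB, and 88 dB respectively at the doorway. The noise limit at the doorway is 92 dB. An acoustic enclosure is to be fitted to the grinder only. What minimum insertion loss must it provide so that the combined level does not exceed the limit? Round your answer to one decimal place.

Everything except the grinder sums to 10^(78/10) + 10^(88/10) = 6.941e+08 in linear terms, 88.41 dB.
To meet 92 dB overall, the treated grinder may contribute at most 10^(92/10) − 6.941e+08 = 8.908e+08, i.e. 89.50 dB.
So the grinder must be reduced from 94 to 89.50 dB: IL = 4.50 dB.

4.5 dB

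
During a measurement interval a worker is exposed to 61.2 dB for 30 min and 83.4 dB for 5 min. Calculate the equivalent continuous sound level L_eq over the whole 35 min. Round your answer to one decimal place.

L_eq = 10·log₁₀[(1/T)·Σ tᵢ·10^(Lᵢ/10)] with T = 35 min.
Σ tᵢ·10^(Lᵢ/10) = 30·10^(61.2/10) + 5·10^(83.4/10) = 1.133e+09.
L_eq = 10·log₁₀(1.133e+09/35) = 75.10 dB.

75.1 dB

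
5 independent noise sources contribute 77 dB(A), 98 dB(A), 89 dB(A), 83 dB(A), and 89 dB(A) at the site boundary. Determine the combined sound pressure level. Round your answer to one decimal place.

99.1 dB(A)

Incoherent sources combine by intensity addition: L_total = 10·log₁₀(Σ 10^(L_i/10)).
Σ 10^(L/10) = 10^(77/10) + 10^(98/10) + 10^(89/10) + 10^(83/10) + 10^(89/10) = 8.148e+09.
L_total = 10·log₁₀(8.148e+09) = 99.11 dB(A).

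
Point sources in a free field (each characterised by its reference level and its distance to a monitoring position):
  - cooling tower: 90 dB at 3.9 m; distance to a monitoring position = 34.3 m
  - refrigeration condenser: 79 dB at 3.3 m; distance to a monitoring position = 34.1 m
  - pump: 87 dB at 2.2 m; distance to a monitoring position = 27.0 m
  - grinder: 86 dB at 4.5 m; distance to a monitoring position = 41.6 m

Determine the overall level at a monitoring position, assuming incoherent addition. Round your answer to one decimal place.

73.4 dB

Apply inverse-square spreading to bring every level to the receiver, then sum 10^(L/10).
cooling tower: 90 − 20·log₁₀(34.3/3.9) = 90 − 18.88 = 71.12 dB.
refrigeration condenser: 79 − 20·log₁₀(34.1/3.3) = 79 − 20.28 = 58.72 dB.
pump: 87 − 20·log₁₀(27.0/2.2) = 87 − 21.78 = 65.22 dB.
grinder: 86 − 20·log₁₀(41.6/4.5) = 86 − 19.32 = 66.68 dB.
Σ 10^(L/10) = 2.166e+07 → L_total = 10·log₁₀(2.166e+07) = 73.36 dB.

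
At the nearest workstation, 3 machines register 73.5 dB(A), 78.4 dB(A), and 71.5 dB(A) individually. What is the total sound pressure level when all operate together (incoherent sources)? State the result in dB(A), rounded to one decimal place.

80.2 dB(A)

For uncorrelated sources the intensities add, so convert each level to linear form, sum, and take 10·log₁₀ of the total.
Σ 10^(L/10) = 10^(73.5/10) + 10^(78.4/10) + 10^(71.5/10) = 1.057e+08.
L_total = 10·log₁₀(1.057e+08) = 80.24 dB(A).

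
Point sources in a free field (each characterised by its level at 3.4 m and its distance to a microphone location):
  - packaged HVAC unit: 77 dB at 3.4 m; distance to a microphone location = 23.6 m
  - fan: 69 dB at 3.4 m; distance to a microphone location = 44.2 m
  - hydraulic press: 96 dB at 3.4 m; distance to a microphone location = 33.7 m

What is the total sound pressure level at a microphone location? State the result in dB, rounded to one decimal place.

Propagate each source to the receiver with L = L_ref − 20·log₁₀(r/r_ref), then add intensities.
packaged HVAC unit: 77 − 20·log₁₀(23.6/3.4) = 77 − 16.83 = 60.17 dB.
fan: 69 − 20·log₁₀(44.2/3.4) = 69 − 22.28 = 46.72 dB.
hydraulic press: 96 − 20·log₁₀(33.7/3.4) = 96 − 19.92 = 76.08 dB.
Σ 10^(L/10) = 4.161e+07 → L_total = 10·log₁₀(4.161e+07) = 76.19 dB.

76.2 dB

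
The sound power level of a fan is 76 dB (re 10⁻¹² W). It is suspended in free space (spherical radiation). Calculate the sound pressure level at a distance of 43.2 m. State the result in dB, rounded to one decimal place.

Free-field spherical radiation: L_p = L_w − 10·log₁₀(4π·r²), r = 43.2 m.
4π·r² = 2.345e+04 m², 10·log₁₀ of that is 43.702 dB.
L_p = 76 − 43.702 = 32.30 dB.

32.3 dB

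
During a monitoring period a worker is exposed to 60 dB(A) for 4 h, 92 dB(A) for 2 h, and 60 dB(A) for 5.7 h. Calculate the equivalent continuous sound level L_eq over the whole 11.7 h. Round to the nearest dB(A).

84 dB(A)

The energy average is taken in the linear domain: L_eq = 10·log₁₀[(Σ tᵢ·10^(Lᵢ/10))/T], T = 11.7 h.
Σ tᵢ·10^(Lᵢ/10) = 4·10^(60/10) + 2·10^(92/10) + 5.7·10^(60/10) = 3.179e+09.
L_eq = 10·log₁₀(3.179e+09/11.7) = 84.34 dB(A).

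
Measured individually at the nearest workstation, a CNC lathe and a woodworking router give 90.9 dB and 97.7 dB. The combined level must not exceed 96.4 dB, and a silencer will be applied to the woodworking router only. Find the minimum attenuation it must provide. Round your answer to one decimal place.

2.7 dB

The untreated sources together contribute 10^(90.9/10) = 1.230e+09, i.e. 90.90 dB.
The limit corresponds to 10^(96.4/10) = 4.365e+09; subtracting the fixed part leaves 3.135e+09 for the woodworking router, i.e. 94.96 dB.
Required insertion loss = 97.7 − 94.96 = 2.74 dB.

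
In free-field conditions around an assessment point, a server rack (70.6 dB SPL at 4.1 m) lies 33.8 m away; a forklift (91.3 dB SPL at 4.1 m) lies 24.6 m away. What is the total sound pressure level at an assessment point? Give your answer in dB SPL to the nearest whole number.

76 dB SPL

First find each source's level at the receiver (point-source: −20·log₁₀(r/r_ref)), then combine on an intensity basis.
server rack: 70.6 − 20·log₁₀(33.8/4.1) = 70.6 − 18.32 = 52.28 dB SPL.
forklift: 91.3 − 20·log₁₀(24.6/4.1) = 91.3 − 15.56 = 75.74 dB SPL.
Σ 10^(L/10) = 3.764e+07 → L_total = 10·log₁₀(3.764e+07) = 75.76 dB SPL.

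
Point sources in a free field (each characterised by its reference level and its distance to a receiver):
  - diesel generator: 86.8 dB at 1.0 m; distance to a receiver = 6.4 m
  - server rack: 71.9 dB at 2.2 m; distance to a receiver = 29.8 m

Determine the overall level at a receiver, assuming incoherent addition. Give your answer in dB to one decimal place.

70.7 dB

Propagate each source to the receiver with L = L_ref − 20·log₁₀(r/r_ref), then add intensities.
diesel generator: 86.8 − 20·log₁₀(6.4/1.0) = 86.8 − 16.12 = 70.68 dB.
server rack: 71.9 − 20·log₁₀(29.8/2.2) = 71.9 − 22.64 = 49.26 dB.
Σ 10^(L/10) = 1.177e+07 → L_total = 10·log₁₀(1.177e+07) = 70.71 dB.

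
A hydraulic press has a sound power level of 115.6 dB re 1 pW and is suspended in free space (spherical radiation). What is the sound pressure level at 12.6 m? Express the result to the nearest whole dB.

83 dB

L_p = L_w − 10·log₁₀(4π·r²) with r = 12.6 m.
4π·r² = 1995 m², 10·log₁₀ of that is 33.000 dB.
L_p = 115.6 − 33.000 = 82.60 dB.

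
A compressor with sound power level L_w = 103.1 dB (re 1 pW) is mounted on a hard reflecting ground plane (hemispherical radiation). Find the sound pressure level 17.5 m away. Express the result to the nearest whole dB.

Free-field hemispherical radiation: L_p = L_w − 10·log₁₀(2π·r²), r = 17.5 m.
2π·r² = 1924 m², 10·log₁₀ of that is 32.843 dB.
L_p = 103.1 − 32.843 = 70.26 dB.

70 dB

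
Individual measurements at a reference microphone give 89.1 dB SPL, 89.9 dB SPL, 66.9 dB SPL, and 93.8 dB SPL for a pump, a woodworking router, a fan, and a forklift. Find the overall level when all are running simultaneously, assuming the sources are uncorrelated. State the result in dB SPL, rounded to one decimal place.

96.2 dB SPL

For uncorrelated sources the intensities add, so convert each level to linear form, sum, and take 10·log₁₀ of the total.
Σ 10^(L/10) = 10^(89.1/10) + 10^(89.9/10) + 10^(66.9/10) + 10^(93.8/10) = 4.194e+09.
L_total = 10·log₁₀(4.194e+09) = 96.23 dB SPL.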